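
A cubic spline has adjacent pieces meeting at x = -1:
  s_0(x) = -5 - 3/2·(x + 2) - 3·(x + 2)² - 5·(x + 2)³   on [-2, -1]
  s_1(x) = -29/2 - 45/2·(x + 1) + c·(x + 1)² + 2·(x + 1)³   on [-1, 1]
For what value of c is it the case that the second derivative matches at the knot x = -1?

s_0''(x) = -6 - 30·(x + 2), so s_0''(-1) = -36. On the right, s_1''(-1) = 2c, so c = -18.

-18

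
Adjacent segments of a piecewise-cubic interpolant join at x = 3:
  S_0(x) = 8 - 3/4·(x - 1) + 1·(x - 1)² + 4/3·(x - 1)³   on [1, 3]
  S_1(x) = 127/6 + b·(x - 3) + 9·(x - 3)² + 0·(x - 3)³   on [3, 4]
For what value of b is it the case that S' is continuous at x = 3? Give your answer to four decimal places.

19.2500

S_0'(x) = -3/4 + 2·(x - 1) + 4·(x - 1)², so S_0'(3) = 77/4. On the right, S_1'(3) = b, so b = 77/4.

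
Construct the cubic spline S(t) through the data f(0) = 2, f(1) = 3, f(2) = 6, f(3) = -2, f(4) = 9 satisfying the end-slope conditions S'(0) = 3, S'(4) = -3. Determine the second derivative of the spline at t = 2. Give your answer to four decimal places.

-33.7500

Let M_i = S''(x_i). Step sizes h_i = 1, 1, 1, 1; slopes of the chords Δ_i = (y_(i+1) - y_i)/h_i = 1, 3, -8, 11.
  1·M_0 + 4·M_1 + 1·M_2 = 6(Δ_1 - Δ_0) = 12
  1·M_1 + 4·M_2 + 1·M_3 = 6(Δ_2 - Δ_1) = -66
  1·M_2 + 4·M_3 + 1·M_4 = 6(Δ_3 - Δ_2) = 114
Clamped end conditions give two more equations: 2h_0·M_0 + h_0·M_1 = 6(Δ_0 - S'(0)) = -12 and h_3·M_3 + 2h_3·M_4 = 6(S'(4) - Δ_3) = -84.
Solving: M_0 = -375/28, M_1 = 207/14, M_2 = -135/4, M_3 = 759/14, M_4 = -1935/28.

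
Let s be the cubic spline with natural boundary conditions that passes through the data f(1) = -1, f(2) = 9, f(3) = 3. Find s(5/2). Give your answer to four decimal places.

Let M_i = s''(x_i). Step sizes h_i = 1, 1; slopes of the chords Δ_i = (y_(i+1) - y_i)/h_i = 10, -6.
  1·M_0 + 4·M_1 + 1·M_2 = 6(Δ_1 - Δ_0) = -96
Natural end conditions: M_0 = M_2 = 0.
Forward elimination and back-substitution give M_0 = 0, M_1 = -24, M_2 = 0.
On [2, 3], s(x) = 9 + 2·(x - 2) - 12·(x - 2)² + 4·(x - 2)³.
With (x - 2) = 1/2: s(5/2) = 15/2.

7.5000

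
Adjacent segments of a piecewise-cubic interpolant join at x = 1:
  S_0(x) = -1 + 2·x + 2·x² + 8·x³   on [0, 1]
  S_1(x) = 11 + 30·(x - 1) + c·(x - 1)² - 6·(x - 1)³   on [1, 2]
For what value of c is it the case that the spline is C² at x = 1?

S_0''(x) = 4 + 48·x, so S_0''(1) = 52. On the right, S_1''(1) = 2c, so c = 26.

26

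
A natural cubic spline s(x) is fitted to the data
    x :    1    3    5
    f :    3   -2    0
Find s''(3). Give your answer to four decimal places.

Write M_i for s''(x_i). With h_i = 2, 2 and divided differences Δ_i = -5/2, 1, the continuity of s' gives the tridiagonal system
  2·M_0 + 8·M_1 + 2·M_2 = 6(Δ_1 - Δ_0) = 21
Natural end conditions: M_0 = M_2 = 0.
Solving: M_0 = 0, M_1 = 21/8, M_2 = 0.

2.6250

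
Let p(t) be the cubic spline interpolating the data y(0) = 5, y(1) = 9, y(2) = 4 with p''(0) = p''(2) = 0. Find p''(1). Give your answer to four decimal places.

-13.5000

Write m_i for p''(x_i). With h_i = 1, 1 and divided differences Δ_i = 4, -5, the continuity of p' gives the tridiagonal system
  1·m_0 + 4·m_1 + 1·m_2 = 6(Δ_1 - Δ_0) = -54
Natural end conditions: m_0 = m_2 = 0.
Solving the tridiagonal system: m_0 = 0, m_1 = -27/2, m_2 = 0.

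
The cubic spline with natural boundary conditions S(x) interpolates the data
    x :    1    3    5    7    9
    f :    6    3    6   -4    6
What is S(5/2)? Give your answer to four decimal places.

With m_i denoting the second derivative at x_i, h_i = 2, 2, 2, 2, and Δ_i = (y_(i+1) − y_i)/h_i = -3/2, 3/2, -5, 5:
  2·m_0 + 8·m_1 + 2·m_2 = 6(Δ_1 - Δ_0) = 18
  2·m_1 + 8·m_2 + 2·m_3 = 6(Δ_2 - Δ_1) = -39
  2·m_2 + 8·m_3 + 2·m_4 = 6(Δ_3 - Δ_2) = 60
Natural end conditions: m_0 = m_4 = 0.
Forward elimination and back-substitution give m_0 = 0, m_1 = 243/56, m_2 = -117/14, m_3 = 537/56, m_4 = 0.
On [1, 3], S(x) = 6 - 165/56·(x - 1) + 0·(x - 1)² + 81/224·(x - 1)³.
With (x - 1) = 3/2: S(5/2) = 717/256.

2.8008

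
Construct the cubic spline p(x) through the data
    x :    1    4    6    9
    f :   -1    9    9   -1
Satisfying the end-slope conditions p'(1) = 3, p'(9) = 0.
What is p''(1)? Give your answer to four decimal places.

1.2015

Put σ_i = p'' at the i-th knot. Here h = (3, 2, 3) and Δ = (10/3, 0, -10/3), so the interior equations h_(i-1)·σ_(i-1) + 2(h_(i-1)+h_i)·σ_i + h_i·σ_(i+1) = 6(Δ_i − Δ_(i-1)) read
  3·σ_0 + 10·σ_1 + 2·σ_2 = 6(Δ_1 - Δ_0) = -20
  2·σ_1 + 10·σ_2 + 3·σ_3 = 6(Δ_2 - Δ_1) = -20
Clamped end conditions give two more equations: 2h_0·σ_0 + h_0·σ_1 = 6(Δ_0 - p'(1)) = 2 and h_2·σ_2 + 2h_2·σ_3 = 6(p'(9) - Δ_2) = 20.
Forward elimination and back-substitution give σ_0 = 328/273, σ_1 = -158/91, σ_2 = -284/91, σ_3 = 1336/273.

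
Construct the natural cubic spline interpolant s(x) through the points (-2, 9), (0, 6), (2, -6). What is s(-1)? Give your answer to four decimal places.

With m_i denoting the second derivative at x_i, h_i = 2, 2, and Δ_i = (y_(i+1) − y_i)/h_i = -3/2, -6:
  2·m_0 + 8·m_1 + 2·m_2 = 6(Δ_1 - Δ_0) = -27
Natural end conditions: m_0 = m_2 = 0.
Solving the tridiagonal system: m_0 = 0, m_1 = -27/8, m_2 = 0.
On [-2, 0], s(x) = 9 - 3/8·(x + 2) + 0·(x + 2)² - 9/32·(x + 2)³.
With (x + 2) = 1: s(-1) = 267/32.

8.3438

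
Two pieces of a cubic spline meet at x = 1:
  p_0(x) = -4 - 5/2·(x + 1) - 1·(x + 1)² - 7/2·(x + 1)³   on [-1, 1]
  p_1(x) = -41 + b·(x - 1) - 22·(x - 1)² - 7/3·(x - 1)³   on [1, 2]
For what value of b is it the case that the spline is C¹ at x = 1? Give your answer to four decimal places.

p_0'(x) = -5/2 - 2·(x + 1) - 21/2·(x + 1)², so p_0'(1) = -97/2. On the right, p_1'(1) = b, so b = -97/2.

-48.5000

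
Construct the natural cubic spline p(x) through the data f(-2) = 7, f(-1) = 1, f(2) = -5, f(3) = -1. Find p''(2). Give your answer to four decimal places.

Let M_i = p''(x_i). Step sizes h_i = 1, 3, 1; slopes of the chords Δ_i = (y_(i+1) - y_i)/h_i = -6, -2, 4.
  1·M_0 + 8·M_1 + 3·M_2 = 6(Δ_1 - Δ_0) = 24
  3·M_1 + 8·M_2 + 1·M_3 = 6(Δ_2 - Δ_1) = 36
Natural end conditions: M_0 = M_3 = 0.
Solving: M_0 = 0, M_1 = 84/55, M_2 = 216/55, M_3 = 0.

3.9273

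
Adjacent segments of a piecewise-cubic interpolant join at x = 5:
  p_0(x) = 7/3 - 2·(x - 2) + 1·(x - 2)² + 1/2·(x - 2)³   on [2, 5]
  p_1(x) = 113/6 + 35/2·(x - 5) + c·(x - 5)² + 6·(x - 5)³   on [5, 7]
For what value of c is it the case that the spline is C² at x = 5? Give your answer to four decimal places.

5.5000

p_0''(x) = 2 + 3·(x - 2), so p_0''(5) = 11. On the right, p_1''(5) = 2c, so c = 11/2.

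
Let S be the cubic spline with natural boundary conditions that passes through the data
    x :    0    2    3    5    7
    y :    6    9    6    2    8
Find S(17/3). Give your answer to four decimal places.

Let σ_i = S''(x_i). Step sizes h_i = 2, 1, 2, 2; slopes of the chords Δ_i = (y_(i+1) - y_i)/h_i = 3/2, -3, -2, 3.
  2·σ_0 + 6·σ_1 + 1·σ_2 = 6(Δ_1 - Δ_0) = -27
  1·σ_1 + 6·σ_2 + 2·σ_3 = 6(Δ_2 - Δ_1) = 6
  2·σ_2 + 8·σ_3 + 2·σ_4 = 6(Δ_3 - Δ_2) = 30
Natural end conditions: σ_0 = σ_4 = 0.
Solving the tridiagonal system: σ_0 = 0, σ_1 = -147/32, σ_2 = 9/16, σ_3 = 231/64, σ_4 = 0.
On [5, 7], S(x) = 2 + 19/32·(x - 5) + 231/128·(x - 5)² - 77/256·(x - 5)³.
With (x - 5) = 2/3: S(17/3) = 1343/432.

3.1088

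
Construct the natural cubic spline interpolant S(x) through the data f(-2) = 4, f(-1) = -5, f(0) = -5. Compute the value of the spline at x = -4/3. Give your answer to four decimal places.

-2.8333

Write M_i for S''(x_i). With h_i = 1, 1 and divided differences Δ_i = -9, 0, the continuity of S' gives the tridiagonal system
  1·M_0 + 4·M_1 + 1·M_2 = 6(Δ_1 - Δ_0) = 54
Natural end conditions: M_0 = M_2 = 0.
Solving: M_0 = 0, M_1 = 27/2, M_2 = 0.
On [-2, -1], S(x) = 4 - 45/4·(x + 2) + 0·(x + 2)² + 9/4·(x + 2)³.
With (x + 2) = 2/3: S(-4/3) = -17/6.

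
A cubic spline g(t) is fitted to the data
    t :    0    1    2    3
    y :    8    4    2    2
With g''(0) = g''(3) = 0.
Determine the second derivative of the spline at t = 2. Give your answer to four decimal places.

2.4000

Let M_i = g''(x_i). Step sizes h_i = 1, 1, 1; slopes of the chords Δ_i = (y_(i+1) - y_i)/h_i = -4, -2, 0.
  1·M_0 + 4·M_1 + 1·M_2 = 6(Δ_1 - Δ_0) = 12
  1·M_1 + 4·M_2 + 1·M_3 = 6(Δ_2 - Δ_1) = 12
Natural end conditions: M_0 = M_3 = 0.
Solving: M_0 = 0, M_1 = 12/5, M_2 = 12/5, M_3 = 0.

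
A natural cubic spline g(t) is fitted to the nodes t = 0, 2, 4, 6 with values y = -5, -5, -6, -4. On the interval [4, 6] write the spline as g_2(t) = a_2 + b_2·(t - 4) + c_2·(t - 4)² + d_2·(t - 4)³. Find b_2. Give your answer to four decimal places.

Put m_i = g'' at the i-th knot. Here h = (2, 2, 2) and Δ = (0, -1/2, 1), so the interior equations h_(i-1)·m_(i-1) + 2(h_(i-1)+h_i)·m_i + h_i·m_(i+1) = 6(Δ_i − Δ_(i-1)) read
  2·m_0 + 8·m_1 + 2·m_2 = 6(Δ_1 - Δ_0) = -3
  2·m_1 + 8·m_2 + 2·m_3 = 6(Δ_2 - Δ_1) = 9
Natural end conditions: m_0 = m_3 = 0.
Hence m_0 = 0, m_1 = -7/10, m_2 = 13/10, m_3 = 0.
On [4, 6], with g_2(t) = a_2 + b_2·(t - 4) + c_2·(t - 4)² + d_2·(t - 4)³: c_2 = m_2/2 = 13/20, d_2 = (m_3 - m_2)/(6h_2) = -13/120, b_2 = Δ_2 - h_2(2m_2 + m_3)/6 = 2/15.

0.1333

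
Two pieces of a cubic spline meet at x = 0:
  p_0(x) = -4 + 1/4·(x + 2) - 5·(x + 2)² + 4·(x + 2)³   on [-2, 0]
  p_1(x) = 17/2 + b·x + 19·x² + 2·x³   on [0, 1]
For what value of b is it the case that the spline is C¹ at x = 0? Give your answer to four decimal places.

28.2500

p_0'(x) = 1/4 - 10·(x + 2) + 12·(x + 2)², so p_0'(0) = 113/4. On the right, p_1'(0) = b, so b = 113/4.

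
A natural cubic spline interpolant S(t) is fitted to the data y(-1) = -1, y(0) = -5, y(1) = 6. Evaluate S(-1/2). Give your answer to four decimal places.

-4.4063

Let M_i = S''(x_i). Step sizes h_i = 1, 1; slopes of the chords Δ_i = (y_(i+1) - y_i)/h_i = -4, 11.
  1·M_0 + 4·M_1 + 1·M_2 = 6(Δ_1 - Δ_0) = 90
Natural end conditions: M_0 = M_2 = 0.
Solving the tridiagonal system: M_0 = 0, M_1 = 45/2, M_2 = 0.
On [-1, 0], S(t) = -1 - 31/4·(t + 1) + 0·(t + 1)² + 15/4·(t + 1)³.
With (t + 1) = 1/2: S(-1/2) = -141/32.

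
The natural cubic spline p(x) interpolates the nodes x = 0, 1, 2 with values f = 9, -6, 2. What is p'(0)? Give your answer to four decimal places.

Put m_i = p'' at the i-th knot. Here h = (1, 1) and Δ = (-15, 8), so the interior equations h_(i-1)·m_(i-1) + 2(h_(i-1)+h_i)·m_i + h_i·m_(i+1) = 6(Δ_i − Δ_(i-1)) read
  1·m_0 + 4·m_1 + 1·m_2 = 6(Δ_1 - Δ_0) = 138
Natural end conditions: m_0 = m_2 = 0.
Forward elimination and back-substitution give m_0 = 0, m_1 = 69/2, m_2 = 0.
On [0, 1], p'(x) = b_0 + 2c_0·x + 3d_0·x² with b_0 = Δ_0 - h_0(2m_0 + m_1)/6 = -83/4, c_0 = m_0/2 = 0, d_0 = (m_1 - m_0)/(6h_0) = 23/4. So p'(0) = -83/4.

-20.7500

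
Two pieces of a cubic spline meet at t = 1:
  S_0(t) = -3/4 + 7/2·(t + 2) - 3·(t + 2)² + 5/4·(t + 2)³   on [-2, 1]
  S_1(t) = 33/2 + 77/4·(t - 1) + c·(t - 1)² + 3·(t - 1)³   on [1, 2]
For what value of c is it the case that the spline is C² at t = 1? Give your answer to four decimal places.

8.2500

S_0''(t) = -6 + 15/2·(t + 2), so S_0''(1) = 33/2. On the right, S_1''(1) = 2c, so c = 33/4.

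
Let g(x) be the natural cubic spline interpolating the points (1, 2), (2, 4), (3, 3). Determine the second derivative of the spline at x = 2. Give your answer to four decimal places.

-4.5000

Write m_i for g''(x_i). With h_i = 1, 1 and divided differences Δ_i = 2, -1, the continuity of g' gives the tridiagonal system
  1·m_0 + 4·m_1 + 1·m_2 = 6(Δ_1 - Δ_0) = -18
Natural end conditions: m_0 = m_2 = 0.
Solving: m_0 = 0, m_1 = -9/2, m_2 = 0.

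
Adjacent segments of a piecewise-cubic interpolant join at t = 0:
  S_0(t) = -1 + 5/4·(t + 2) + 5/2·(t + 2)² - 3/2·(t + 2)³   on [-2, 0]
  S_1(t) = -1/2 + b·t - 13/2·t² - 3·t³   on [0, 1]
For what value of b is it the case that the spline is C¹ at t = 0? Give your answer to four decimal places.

-6.7500

S_0'(t) = 5/4 + 5·(t + 2) - 9/2·(t + 2)², so S_0'(0) = -27/4. On the right, S_1'(0) = b, so b = -27/4.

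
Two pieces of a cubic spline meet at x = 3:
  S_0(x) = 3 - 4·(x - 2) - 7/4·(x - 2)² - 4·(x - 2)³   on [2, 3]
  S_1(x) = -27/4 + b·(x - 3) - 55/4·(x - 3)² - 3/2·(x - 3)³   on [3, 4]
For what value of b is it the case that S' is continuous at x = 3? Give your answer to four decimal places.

-19.5000

S_0'(x) = -4 - 7/2·(x - 2) - 12·(x - 2)², so S_0'(3) = -39/2. On the right, S_1'(3) = b, so b = -39/2.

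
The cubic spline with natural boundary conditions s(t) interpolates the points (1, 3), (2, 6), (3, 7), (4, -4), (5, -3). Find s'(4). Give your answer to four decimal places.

Put M_i = s'' at the i-th knot. Here h = (1, 1, 1, 1) and Δ = (3, 1, -11, 1), so the interior equations h_(i-1)·M_(i-1) + 2(h_(i-1)+h_i)·M_i + h_i·M_(i+1) = 6(Δ_i − Δ_(i-1)) read
  1·M_0 + 4·M_1 + 1·M_2 = 6(Δ_1 - Δ_0) = -12
  1·M_1 + 4·M_2 + 1·M_3 = 6(Δ_2 - Δ_1) = -72
  1·M_2 + 4·M_3 + 1·M_4 = 6(Δ_3 - Δ_2) = 72
Natural end conditions: M_0 = M_4 = 0.
Hence M_0 = 0, M_1 = 45/14, M_2 = -174/7, M_3 = 339/14, M_4 = 0.
On [4, 5], s'(t) = b_3 + 2c_3·(t - 4) + 3d_3·(t - 4)² with b_3 = Δ_3 - h_3(2M_3 + M_4)/6 = -99/14, c_3 = M_3/2 = 339/28, d_3 = (M_4 - M_3)/(6h_3) = -113/28. So s'(4) = -99/14.

-7.0714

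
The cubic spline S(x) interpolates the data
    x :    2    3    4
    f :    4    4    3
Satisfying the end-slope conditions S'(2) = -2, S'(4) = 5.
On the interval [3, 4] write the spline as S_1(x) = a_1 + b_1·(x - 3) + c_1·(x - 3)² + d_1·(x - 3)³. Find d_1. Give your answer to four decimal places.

5.5000

Let M_i = S''(x_i). Step sizes h_i = 1, 1; slopes of the chords Δ_i = (y_(i+1) - y_i)/h_i = 0, -1.
  1·M_0 + 4·M_1 + 1·M_2 = 6(Δ_1 - Δ_0) = -6
Clamped end conditions give two more equations: 2h_0·M_0 + h_0·M_1 = 6(Δ_0 - S'(2)) = 12 and h_1·M_1 + 2h_1·M_2 = 6(S'(4) - Δ_1) = 36.
Solving: M_0 = 11, M_1 = -10, M_2 = 23.
On [3, 4], with S_1(x) = a_1 + b_1·(x - 3) + c_1·(x - 3)² + d_1·(x - 3)³: c_1 = M_1/2 = -5, d_1 = (M_2 - M_1)/(6h_1) = 11/2, b_1 = Δ_1 - h_1(2M_1 + M_2)/6 = -3/2.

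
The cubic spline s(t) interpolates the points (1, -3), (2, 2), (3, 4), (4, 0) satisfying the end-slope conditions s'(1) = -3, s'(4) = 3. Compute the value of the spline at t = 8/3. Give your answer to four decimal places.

4.5926

Let M_i = s''(x_i). Step sizes h_i = 1, 1, 1; slopes of the chords Δ_i = (y_(i+1) - y_i)/h_i = 5, 2, -4.
  1·M_0 + 4·M_1 + 1·M_2 = 6(Δ_1 - Δ_0) = -18
  1·M_1 + 4·M_2 + 1·M_3 = 6(Δ_2 - Δ_1) = -36
Clamped end conditions give two more equations: 2h_0·M_0 + h_0·M_1 = 6(Δ_0 - s'(1)) = 48 and h_2·M_2 + 2h_2·M_3 = 6(s'(4) - Δ_2) = 42.
Forward elimination and back-substitution give M_0 = 28, M_1 = -8, M_2 = -14, M_3 = 28.
On [2, 3], s(t) = 2 + 7·(t - 2) - 4·(t - 2)² - 1·(t - 2)³.
With (t - 2) = 2/3: s(8/3) = 124/27.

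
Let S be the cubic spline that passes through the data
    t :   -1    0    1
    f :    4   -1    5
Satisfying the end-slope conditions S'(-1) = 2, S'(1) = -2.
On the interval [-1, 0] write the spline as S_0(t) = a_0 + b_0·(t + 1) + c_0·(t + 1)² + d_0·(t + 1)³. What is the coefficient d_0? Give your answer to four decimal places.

Put m_i = S'' at the i-th knot. Here h = (1, 1) and Δ = (-5, 6), so the interior equations h_(i-1)·m_(i-1) + 2(h_(i-1)+h_i)·m_i + h_i·m_(i+1) = 6(Δ_i − Δ_(i-1)) read
  1·m_0 + 4·m_1 + 1·m_2 = 6(Δ_1 - Δ_0) = 66
Clamped end conditions give two more equations: 2h_0·m_0 + h_0·m_1 = 6(Δ_0 - S'(-1)) = -42 and h_1·m_1 + 2h_1·m_2 = 6(S'(1) - Δ_1) = -48.
Forward elimination and back-substitution give m_0 = -79/2, m_1 = 37, m_2 = -85/2.
On [-1, 0], with S_0(t) = a_0 + b_0·(t + 1) + c_0·(t + 1)² + d_0·(t + 1)³: c_0 = m_0/2 = -79/4, d_0 = (m_1 - m_0)/(6h_0) = 51/4, b_0 = Δ_0 - h_0(2m_0 + m_1)/6 = 2.

12.7500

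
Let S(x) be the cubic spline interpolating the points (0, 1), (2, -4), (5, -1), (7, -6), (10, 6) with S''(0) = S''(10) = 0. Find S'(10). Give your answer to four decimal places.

Write m_i for S''(x_i). With h_i = 2, 3, 2, 3 and divided differences Δ_i = -5/2, 1, -5/2, 4, the continuity of S' gives the tridiagonal system
  2·m_0 + 10·m_1 + 3·m_2 = 6(Δ_1 - Δ_0) = 21
  3·m_1 + 10·m_2 + 2·m_3 = 6(Δ_2 - Δ_1) = -21
  2·m_2 + 10·m_3 + 3·m_4 = 6(Δ_3 - Δ_2) = 39
Natural end conditions: m_0 = m_4 = 0.
Forward elimination and back-substitution give m_0 = 0, m_1 = 96/29, m_2 = -117/29, m_3 = 273/58, m_4 = 0.
On [7, 10], S'(x) = b_3 + 2c_3·(x - 7) + 3d_3·(x - 7)² with b_3 = Δ_3 - h_3(2m_3 + m_4)/6 = -41/58, c_3 = m_3/2 = 273/116, d_3 = (m_4 - m_3)/(6h_3) = -91/348. So S'(10) = 737/116.

6.3534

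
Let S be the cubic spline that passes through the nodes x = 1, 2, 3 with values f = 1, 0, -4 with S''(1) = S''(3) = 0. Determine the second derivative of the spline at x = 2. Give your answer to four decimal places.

Let σ_i = S''(x_i). Step sizes h_i = 1, 1; slopes of the chords Δ_i = (y_(i+1) - y_i)/h_i = -1, -4.
  1·σ_0 + 4·σ_1 + 1·σ_2 = 6(Δ_1 - Δ_0) = -18
Natural end conditions: σ_0 = σ_2 = 0.
Solving: σ_0 = 0, σ_1 = -9/2, σ_2 = 0.

-4.5000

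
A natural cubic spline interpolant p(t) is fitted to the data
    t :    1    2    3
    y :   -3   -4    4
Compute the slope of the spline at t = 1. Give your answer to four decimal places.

With m_i denoting the second derivative at x_i, h_i = 1, 1, and Δ_i = (y_(i+1) − y_i)/h_i = -1, 8:
  1·m_0 + 4·m_1 + 1·m_2 = 6(Δ_1 - Δ_0) = 54
Natural end conditions: m_0 = m_2 = 0.
Forward elimination and back-substitution give m_0 = 0, m_1 = 27/2, m_2 = 0.
On [1, 2], p'(t) = b_0 + 2c_0·(t - 1) + 3d_0·(t - 1)² with b_0 = Δ_0 - h_0(2m_0 + m_1)/6 = -13/4, c_0 = m_0/2 = 0, d_0 = (m_1 - m_0)/(6h_0) = 9/4. So p'(1) = -13/4.

-3.2500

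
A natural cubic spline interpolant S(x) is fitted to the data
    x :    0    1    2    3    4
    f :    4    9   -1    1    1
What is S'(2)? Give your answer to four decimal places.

-5.6250

Write m_i for S''(x_i). With h_i = 1, 1, 1, 1 and divided differences Δ_i = 5, -10, 2, 0, the continuity of S' gives the tridiagonal system
  1·m_0 + 4·m_1 + 1·m_2 = 6(Δ_1 - Δ_0) = -90
  1·m_1 + 4·m_2 + 1·m_3 = 6(Δ_2 - Δ_1) = 72
  1·m_2 + 4·m_3 + 1·m_4 = 6(Δ_3 - Δ_2) = -12
Natural end conditions: m_0 = m_4 = 0.
Solving: m_0 = 0, m_1 = -825/28, m_2 = 195/7, m_3 = -279/28, m_4 = 0.
On [2, 3], S'(x) = b_2 + 2c_2·(x - 2) + 3d_2·(x - 2)² with b_2 = Δ_2 - h_2(2m_2 + m_3)/6 = -45/8, c_2 = m_2/2 = 195/14, d_2 = (m_3 - m_2)/(6h_2) = -353/56. So S'(2) = -45/8.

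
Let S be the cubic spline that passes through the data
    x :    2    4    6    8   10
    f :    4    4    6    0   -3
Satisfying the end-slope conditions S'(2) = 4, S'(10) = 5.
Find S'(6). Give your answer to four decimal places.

-0.3214

With M_i denoting the second derivative at x_i, h_i = 2, 2, 2, 2, and Δ_i = (y_(i+1) − y_i)/h_i = 0, 1, -3, -3/2:
  2·M_0 + 8·M_1 + 2·M_2 = 6(Δ_1 - Δ_0) = 6
  2·M_1 + 8·M_2 + 2·M_3 = 6(Δ_2 - Δ_1) = -24
  2·M_2 + 8·M_3 + 2·M_4 = 6(Δ_3 - Δ_2) = 9
Clamped end conditions give two more equations: 2h_0·M_0 + h_0·M_1 = 6(Δ_0 - S'(2)) = -24 and h_3·M_3 + 2h_3·M_4 = 6(S'(10) - Δ_3) = 39.
Solving the tridiagonal system: M_0 = -877/112, M_1 = 205/56, M_2 = -61/16, M_3 = -23/56, M_4 = 1115/112.
On [6, 8], S'(x) = b_2 + 2c_2·(x - 6) + 3d_2·(x - 6)² with b_2 = Δ_2 - h_2(2M_2 + M_3)/6 = -9/28, c_2 = M_2/2 = -61/32, d_2 = (M_3 - M_2)/(6h_2) = 127/448. So S'(6) = -9/28.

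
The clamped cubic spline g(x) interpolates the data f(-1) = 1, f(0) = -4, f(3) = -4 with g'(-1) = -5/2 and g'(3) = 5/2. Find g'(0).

-5

Let m_i = g''(x_i). Step sizes h_i = 1, 3; slopes of the chords Δ_i = (y_(i+1) - y_i)/h_i = -5, 0.
  1·m_0 + 8·m_1 + 3·m_2 = 6(Δ_1 - Δ_0) = 30
Clamped end conditions give two more equations: 2h_0·m_0 + h_0·m_1 = 6(Δ_0 - g'(-1)) = -15 and h_1·m_1 + 2h_1·m_2 = 6(g'(3) - Δ_1) = 15.
Hence m_0 = -10, m_1 = 5, m_2 = 0.
On [0, 3], g'(x) = b_1 + 2c_1·x + 3d_1·x² with b_1 = Δ_1 - h_1(2m_1 + m_2)/6 = -5, c_1 = m_1/2 = 5/2, d_1 = (m_2 - m_1)/(6h_1) = -5/18. So g'(0) = -5.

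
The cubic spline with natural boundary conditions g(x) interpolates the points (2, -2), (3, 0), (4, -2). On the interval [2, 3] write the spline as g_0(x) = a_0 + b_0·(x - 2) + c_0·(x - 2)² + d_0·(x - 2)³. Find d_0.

-1

Put M_i = g'' at the i-th knot. Here h = (1, 1) and Δ = (2, -2), so the interior equations h_(i-1)·M_(i-1) + 2(h_(i-1)+h_i)·M_i + h_i·M_(i+1) = 6(Δ_i − Δ_(i-1)) read
  1·M_0 + 4·M_1 + 1·M_2 = 6(Δ_1 - Δ_0) = -24
Natural end conditions: M_0 = M_2 = 0.
Solving: M_0 = 0, M_1 = -6, M_2 = 0.
On [2, 3], with g_0(x) = a_0 + b_0·(x - 2) + c_0·(x - 2)² + d_0·(x - 2)³: c_0 = M_0/2 = 0, d_0 = (M_1 - M_0)/(6h_0) = -1, b_0 = Δ_0 - h_0(2M_0 + M_1)/6 = 3.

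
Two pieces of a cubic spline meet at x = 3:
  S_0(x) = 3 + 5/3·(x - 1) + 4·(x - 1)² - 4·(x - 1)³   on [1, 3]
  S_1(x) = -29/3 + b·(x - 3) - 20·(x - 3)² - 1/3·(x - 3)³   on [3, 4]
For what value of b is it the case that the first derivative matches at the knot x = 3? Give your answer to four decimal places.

S_0'(x) = 5/3 + 8·(x - 1) - 12·(x - 1)², so S_0'(3) = -91/3. On the right, S_1'(3) = b, so b = -91/3.

-30.3333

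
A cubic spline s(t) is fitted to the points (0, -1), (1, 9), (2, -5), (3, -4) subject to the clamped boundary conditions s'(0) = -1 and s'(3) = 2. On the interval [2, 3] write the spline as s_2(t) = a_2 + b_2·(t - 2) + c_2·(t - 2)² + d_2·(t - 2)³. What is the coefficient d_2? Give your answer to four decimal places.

With M_i denoting the second derivative at x_i, h_i = 1, 1, 1, and Δ_i = (y_(i+1) − y_i)/h_i = 10, -14, 1:
  1·M_0 + 4·M_1 + 1·M_2 = 6(Δ_1 - Δ_0) = -144
  1·M_1 + 4·M_2 + 1·M_3 = 6(Δ_2 - Δ_1) = 90
Clamped end conditions give two more equations: 2h_0·M_0 + h_0·M_1 = 6(Δ_0 - s'(0)) = 66 and h_2·M_2 + 2h_2·M_3 = 6(s'(3) - Δ_2) = 6.
Solving the tridiagonal system: M_0 = 322/5, M_1 = -314/5, M_2 = 214/5, M_3 = -92/5.
On [2, 3], with s_2(t) = a_2 + b_2·(t - 2) + c_2·(t - 2)² + d_2·(t - 2)³: c_2 = M_2/2 = 107/5, d_2 = (M_3 - M_2)/(6h_2) = -51/5, b_2 = Δ_2 - h_2(2M_2 + M_3)/6 = -51/5.

-10.2000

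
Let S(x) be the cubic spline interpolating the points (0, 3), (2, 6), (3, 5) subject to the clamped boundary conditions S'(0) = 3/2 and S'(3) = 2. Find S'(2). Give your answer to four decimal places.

-1.1667

Write M_i for S''(x_i). With h_i = 2, 1 and divided differences Δ_i = 3/2, -1, the continuity of S' gives the tridiagonal system
  2·M_0 + 6·M_1 + 1·M_2 = 6(Δ_1 - Δ_0) = -15
Clamped end conditions give two more equations: 2h_0·M_0 + h_0·M_1 = 6(Δ_0 - S'(0)) = 0 and h_1·M_1 + 2h_1·M_2 = 6(S'(3) - Δ_1) = 18.
Solving: M_0 = 8/3, M_1 = -16/3, M_2 = 35/3.
On [2, 3], S'(x) = b_1 + 2c_1·(x - 2) + 3d_1·(x - 2)² with b_1 = Δ_1 - h_1(2M_1 + M_2)/6 = -7/6, c_1 = M_1/2 = -8/3, d_1 = (M_2 - M_1)/(6h_1) = 17/6. So S'(2) = -7/6.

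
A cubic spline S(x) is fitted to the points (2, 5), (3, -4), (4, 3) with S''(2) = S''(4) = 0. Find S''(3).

Put σ_i = S'' at the i-th knot. Here h = (1, 1) and Δ = (-9, 7), so the interior equations h_(i-1)·σ_(i-1) + 2(h_(i-1)+h_i)·σ_i + h_i·σ_(i+1) = 6(Δ_i − Δ_(i-1)) read
  1·σ_0 + 4·σ_1 + 1·σ_2 = 6(Δ_1 - Δ_0) = 96
Natural end conditions: σ_0 = σ_2 = 0.
Solving the tridiagonal system: σ_0 = 0, σ_1 = 24, σ_2 = 0.

24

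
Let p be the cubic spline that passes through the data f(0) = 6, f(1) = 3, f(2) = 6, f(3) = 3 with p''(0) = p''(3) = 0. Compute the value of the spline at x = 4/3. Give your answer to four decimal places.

3.8519

Put M_i = p'' at the i-th knot. Here h = (1, 1, 1) and Δ = (-3, 3, -3), so the interior equations h_(i-1)·M_(i-1) + 2(h_(i-1)+h_i)·M_i + h_i·M_(i+1) = 6(Δ_i − Δ_(i-1)) read
  1·M_0 + 4·M_1 + 1·M_2 = 6(Δ_1 - Δ_0) = 36
  1·M_1 + 4·M_2 + 1·M_3 = 6(Δ_2 - Δ_1) = -36
Natural end conditions: M_0 = M_3 = 0.
Solving: M_0 = 0, M_1 = 12, M_2 = -12, M_3 = 0.
On [1, 2], p(x) = 3 + 1·(x - 1) + 6·(x - 1)² - 4·(x - 1)³.
With (x - 1) = 1/3: p(4/3) = 104/27.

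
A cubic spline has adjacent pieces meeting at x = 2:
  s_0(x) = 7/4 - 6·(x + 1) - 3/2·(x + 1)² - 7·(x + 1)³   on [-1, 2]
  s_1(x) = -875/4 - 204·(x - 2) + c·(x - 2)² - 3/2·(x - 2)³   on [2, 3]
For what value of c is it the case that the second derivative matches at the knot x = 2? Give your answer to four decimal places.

-64.5000

s_0''(x) = -3 - 42·(x + 1), so s_0''(2) = -129. On the right, s_1''(2) = 2c, so c = -129/2.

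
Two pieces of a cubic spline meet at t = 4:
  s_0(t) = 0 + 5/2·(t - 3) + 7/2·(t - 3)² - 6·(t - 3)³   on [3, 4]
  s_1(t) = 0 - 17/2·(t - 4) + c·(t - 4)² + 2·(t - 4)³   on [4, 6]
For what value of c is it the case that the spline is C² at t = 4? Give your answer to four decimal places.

s_0''(t) = 7 - 36·(t - 3), so s_0''(4) = -29. On the right, s_1''(4) = 2c, so c = -29/2.

-14.5000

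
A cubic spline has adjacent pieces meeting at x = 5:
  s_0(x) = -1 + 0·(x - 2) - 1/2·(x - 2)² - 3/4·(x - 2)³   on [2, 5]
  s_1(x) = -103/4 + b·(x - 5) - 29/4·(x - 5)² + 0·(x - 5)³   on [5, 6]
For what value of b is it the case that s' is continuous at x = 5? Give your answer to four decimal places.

s_0'(x) = 0 - 1·(x - 2) - 9/4·(x - 2)², so s_0'(5) = -93/4. On the right, s_1'(5) = b, so b = -93/4.

-23.2500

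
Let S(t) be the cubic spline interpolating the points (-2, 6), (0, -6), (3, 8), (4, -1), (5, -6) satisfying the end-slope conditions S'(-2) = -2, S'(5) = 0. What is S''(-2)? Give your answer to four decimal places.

-12.9504

Write M_i for S''(x_i). With h_i = 2, 3, 1, 1 and divided differences Δ_i = -6, 14/3, -9, -5, the continuity of S' gives the tridiagonal system
  2·M_0 + 10·M_1 + 3·M_2 = 6(Δ_1 - Δ_0) = 64
  3·M_1 + 8·M_2 + 1·M_3 = 6(Δ_2 - Δ_1) = -82
  1·M_2 + 4·M_3 + 1·M_4 = 6(Δ_3 - Δ_2) = 24
Clamped end conditions give two more equations: 2h_0·M_0 + h_0·M_1 = 6(Δ_0 - S'(-2)) = -24 and h_3·M_3 + 2h_3·M_4 = 6(S'(5) - Δ_3) = 30.
Solving: M_0 = -1826/141, M_1 = 1960/141, M_2 = -2308/141, M_3 = 1022/141, M_4 = 1604/141.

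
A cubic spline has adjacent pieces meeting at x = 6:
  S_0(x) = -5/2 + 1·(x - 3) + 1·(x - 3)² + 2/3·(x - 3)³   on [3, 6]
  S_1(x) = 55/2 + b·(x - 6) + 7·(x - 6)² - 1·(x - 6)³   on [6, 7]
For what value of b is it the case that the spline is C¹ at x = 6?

25

S_0'(x) = 1 + 2·(x - 3) + 2·(x - 3)², so S_0'(6) = 25. On the right, S_1'(6) = b, so b = 25.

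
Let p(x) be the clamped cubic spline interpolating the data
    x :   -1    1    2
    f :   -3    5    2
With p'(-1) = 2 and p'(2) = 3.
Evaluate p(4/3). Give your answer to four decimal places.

Let M_i = p''(x_i). Step sizes h_i = 2, 1; slopes of the chords Δ_i = (y_(i+1) - y_i)/h_i = 4, -3.
  2·M_0 + 6·M_1 + 1·M_2 = 6(Δ_1 - Δ_0) = -42
Clamped end conditions give two more equations: 2h_0·M_0 + h_0·M_1 = 6(Δ_0 - p'(-1)) = 12 and h_1·M_1 + 2h_1·M_2 = 6(p'(2) - Δ_1) = 36.
Forward elimination and back-substitution give M_0 = 31/3, M_1 = -44/3, M_2 = 76/3.
On [1, 2], p(x) = 5 - 7/3·(x - 1) - 22/3·(x - 1)² + 20/3·(x - 1)³.
With (x - 1) = 1/3: p(4/3) = 296/81.

3.6543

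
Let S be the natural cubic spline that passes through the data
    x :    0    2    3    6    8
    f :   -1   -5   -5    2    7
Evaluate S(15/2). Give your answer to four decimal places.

Write M_i for S''(x_i). With h_i = 2, 1, 3, 2 and divided differences Δ_i = -2, 0, 7/3, 5/2, the continuity of S' gives the tridiagonal system
  2·M_0 + 6·M_1 + 1·M_2 = 6(Δ_1 - Δ_0) = 12
  1·M_1 + 8·M_2 + 3·M_3 = 6(Δ_2 - Δ_1) = 14
  3·M_2 + 10·M_3 + 2·M_4 = 6(Δ_3 - Δ_2) = 1
Natural end conditions: M_0 = M_4 = 0.
Hence M_0 = 0, M_1 = 55/32, M_2 = 27/16, M_3 = -13/32, M_4 = 0.
On [6, 8], S(x) = 2 + 133/48·(x - 6) - 13/64·(x - 6)² + 13/384·(x - 6)³.
With (x - 6) = 3/2: S(15/2) = 5953/1024.

5.8135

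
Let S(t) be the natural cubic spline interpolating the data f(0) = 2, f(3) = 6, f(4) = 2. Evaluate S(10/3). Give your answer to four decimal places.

Put σ_i = S'' at the i-th knot. Here h = (3, 1) and Δ = (4/3, -4), so the interior equations h_(i-1)·σ_(i-1) + 2(h_(i-1)+h_i)·σ_i + h_i·σ_(i+1) = 6(Δ_i − Δ_(i-1)) read
  3·σ_0 + 8·σ_1 + 1·σ_2 = 6(Δ_1 - Δ_0) = -32
Natural end conditions: σ_0 = σ_2 = 0.
Forward elimination and back-substitution give σ_0 = 0, σ_1 = -4, σ_2 = 0.
On [3, 4], S(t) = 6 - 8/3·(t - 3) - 2·(t - 3)² + 2/3·(t - 3)³.
With (t - 3) = 1/3: S(10/3) = 398/81.

4.9136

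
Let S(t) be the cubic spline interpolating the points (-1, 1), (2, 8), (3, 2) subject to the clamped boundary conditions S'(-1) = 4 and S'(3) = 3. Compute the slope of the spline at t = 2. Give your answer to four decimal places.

Let M_i = S''(x_i). Step sizes h_i = 3, 1; slopes of the chords Δ_i = (y_(i+1) - y_i)/h_i = 7/3, -6.
  3·M_0 + 8·M_1 + 1·M_2 = 6(Δ_1 - Δ_0) = -50
Clamped end conditions give two more equations: 2h_0·M_0 + h_0·M_1 = 6(Δ_0 - S'(-1)) = -10 and h_1·M_1 + 2h_1·M_2 = 6(S'(3) - Δ_1) = 54.
Hence M_0 = 13/3, M_1 = -12, M_2 = 33.
On [2, 3], S'(t) = b_1 + 2c_1·(t - 2) + 3d_1·(t - 2)² with b_1 = Δ_1 - h_1(2M_1 + M_2)/6 = -15/2, c_1 = M_1/2 = -6, d_1 = (M_2 - M_1)/(6h_1) = 15/2. So S'(2) = -15/2.

-7.5000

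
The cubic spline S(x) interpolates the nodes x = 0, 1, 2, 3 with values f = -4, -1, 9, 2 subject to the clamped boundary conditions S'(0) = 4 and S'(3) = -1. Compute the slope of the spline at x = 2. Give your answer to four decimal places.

Write m_i for S''(x_i). With h_i = 1, 1, 1 and divided differences Δ_i = 3, 10, -7, the continuity of S' gives the tridiagonal system
  1·m_0 + 4·m_1 + 1·m_2 = 6(Δ_1 - Δ_0) = 42
  1·m_1 + 4·m_2 + 1·m_3 = 6(Δ_2 - Δ_1) = -102
Clamped end conditions give two more equations: 2h_0·m_0 + h_0·m_1 = 6(Δ_0 - S'(0)) = -6 and h_2·m_2 + 2h_2·m_3 = 6(S'(3) - Δ_2) = 36.
Solving: m_0 = -46/3, m_1 = 74/3, m_2 = -124/3, m_3 = 116/3.
On [2, 3], S'(x) = b_2 + 2c_2·(x - 2) + 3d_2·(x - 2)² with b_2 = Δ_2 - h_2(2m_2 + m_3)/6 = 1/3, c_2 = m_2/2 = -62/3, d_2 = (m_3 - m_2)/(6h_2) = 40/3. So S'(2) = 1/3.

0.3333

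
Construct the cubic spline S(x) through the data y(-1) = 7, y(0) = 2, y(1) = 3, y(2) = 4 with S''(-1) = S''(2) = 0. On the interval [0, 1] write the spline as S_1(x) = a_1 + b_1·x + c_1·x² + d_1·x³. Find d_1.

-2

Write M_i for S''(x_i). With h_i = 1, 1, 1 and divided differences Δ_i = -5, 1, 1, the continuity of S' gives the tridiagonal system
  1·M_0 + 4·M_1 + 1·M_2 = 6(Δ_1 - Δ_0) = 36
  1·M_1 + 4·M_2 + 1·M_3 = 6(Δ_2 - Δ_1) = 0
Natural end conditions: M_0 = M_3 = 0.
Solving: M_0 = 0, M_1 = 48/5, M_2 = -12/5, M_3 = 0.
On [0, 1], with S_1(x) = a_1 + b_1·x + c_1·x² + d_1·x³: c_1 = M_1/2 = 24/5, d_1 = (M_2 - M_1)/(6h_1) = -2, b_1 = Δ_1 - h_1(2M_1 + M_2)/6 = -9/5.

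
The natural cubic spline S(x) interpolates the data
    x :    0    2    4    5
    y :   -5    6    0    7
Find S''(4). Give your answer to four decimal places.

Let σ_i = S''(x_i). Step sizes h_i = 2, 2, 1; slopes of the chords Δ_i = (y_(i+1) - y_i)/h_i = 11/2, -3, 7.
  2·σ_0 + 8·σ_1 + 2·σ_2 = 6(Δ_1 - Δ_0) = -51
  2·σ_1 + 6·σ_2 + 1·σ_3 = 6(Δ_2 - Δ_1) = 60
Natural end conditions: σ_0 = σ_3 = 0.
Forward elimination and back-substitution give σ_0 = 0, σ_1 = -213/22, σ_2 = 291/22, σ_3 = 0.

13.2273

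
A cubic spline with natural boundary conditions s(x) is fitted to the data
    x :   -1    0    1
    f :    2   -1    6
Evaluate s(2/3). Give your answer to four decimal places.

2.9259

Write M_i for s''(x_i). With h_i = 1, 1 and divided differences Δ_i = -3, 7, the continuity of s' gives the tridiagonal system
  1·M_0 + 4·M_1 + 1·M_2 = 6(Δ_1 - Δ_0) = 60
Natural end conditions: M_0 = M_2 = 0.
Hence M_0 = 0, M_1 = 15, M_2 = 0.
On [0, 1], s(x) = -1 + 2·x + 15/2·x² - 5/2·x³.
With x = 2/3: s(2/3) = 79/27.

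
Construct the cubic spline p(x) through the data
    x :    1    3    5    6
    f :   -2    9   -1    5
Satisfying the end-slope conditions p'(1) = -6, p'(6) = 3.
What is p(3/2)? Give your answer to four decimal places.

With M_i denoting the second derivative at x_i, h_i = 2, 2, 1, and Δ_i = (y_(i+1) − y_i)/h_i = 11/2, -5, 6:
  2·M_0 + 8·M_1 + 2·M_2 = 6(Δ_1 - Δ_0) = -63
  2·M_1 + 6·M_2 + 1·M_3 = 6(Δ_2 - Δ_1) = 66
Clamped end conditions give two more equations: 2h_0·M_0 + h_0·M_1 = 6(Δ_0 - p'(1)) = 69 and h_2·M_2 + 2h_2·M_3 = 6(p'(6) - Δ_2) = -18.
Solving: M_0 = 1251/46, M_1 = -915/46, M_2 = 480/23, M_3 = -447/23.
On [1, 3], p(x) = -2 - 6·(x - 1) + 1251/92·(x - 1)² - 361/92·(x - 1)³.
With (x - 1) = 1/2: p(3/2) = -1539/736.

-2.0910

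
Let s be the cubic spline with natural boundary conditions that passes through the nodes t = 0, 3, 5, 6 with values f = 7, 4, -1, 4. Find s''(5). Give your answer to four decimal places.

Let M_i = s''(x_i). Step sizes h_i = 3, 2, 1; slopes of the chords Δ_i = (y_(i+1) - y_i)/h_i = -1, -5/2, 5.
  3·M_0 + 10·M_1 + 2·M_2 = 6(Δ_1 - Δ_0) = -9
  2·M_1 + 6·M_2 + 1·M_3 = 6(Δ_2 - Δ_1) = 45
Natural end conditions: M_0 = M_3 = 0.
Solving: M_0 = 0, M_1 = -18/7, M_2 = 117/14, M_3 = 0.

8.3571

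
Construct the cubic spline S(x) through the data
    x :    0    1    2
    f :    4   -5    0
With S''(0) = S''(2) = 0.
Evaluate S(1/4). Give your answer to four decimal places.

0.9297

With M_i denoting the second derivative at x_i, h_i = 1, 1, and Δ_i = (y_(i+1) − y_i)/h_i = -9, 5:
  1·M_0 + 4·M_1 + 1·M_2 = 6(Δ_1 - Δ_0) = 84
Natural end conditions: M_0 = M_2 = 0.
Solving: M_0 = 0, M_1 = 21, M_2 = 0.
On [0, 1], S(x) = 4 - 25/2·x + 0·x² + 7/2·x³.
With x = 1/4: S(1/4) = 119/128.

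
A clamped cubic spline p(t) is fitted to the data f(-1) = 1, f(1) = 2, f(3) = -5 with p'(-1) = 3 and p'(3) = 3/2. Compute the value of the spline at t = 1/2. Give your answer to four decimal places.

Let m_i = p''(x_i). Step sizes h_i = 2, 2; slopes of the chords Δ_i = (y_(i+1) - y_i)/h_i = 1/2, -7/2.
  2·m_0 + 8·m_1 + 2·m_2 = 6(Δ_1 - Δ_0) = -24
Clamped end conditions give two more equations: 2h_0·m_0 + h_0·m_1 = 6(Δ_0 - p'(-1)) = -15 and h_1·m_1 + 2h_1·m_2 = 6(p'(3) - Δ_1) = 30.
Solving the tridiagonal system: m_0 = -9/8, m_1 = -21/4, m_2 = 81/8.
On [-1, 1], p(t) = 1 + 3·(t + 1) - 9/16·(t + 1)² - 11/32·(t + 1)³.
With (t + 1) = 3/2: p(1/2) = 787/256.

3.0742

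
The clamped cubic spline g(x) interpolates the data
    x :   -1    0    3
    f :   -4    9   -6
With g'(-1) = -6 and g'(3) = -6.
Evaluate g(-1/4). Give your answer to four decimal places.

With M_i denoting the second derivative at x_i, h_i = 1, 3, and Δ_i = (y_(i+1) − y_i)/h_i = 13, -5:
  1·M_0 + 8·M_1 + 3·M_2 = 6(Δ_1 - Δ_0) = -108
Clamped end conditions give two more equations: 2h_0·M_0 + h_0·M_1 = 6(Δ_0 - g'(-1)) = 114 and h_1·M_1 + 2h_1·M_2 = 6(g'(3) - Δ_1) = -6.
Hence M_0 = 141/2, M_1 = -27, M_2 = 25/2.
On [-1, 0], g(x) = -4 - 6·(x + 1) + 141/4·(x + 1)² - 65/4·(x + 1)³.
With (x + 1) = 3/4: g(-1/4) = 1145/256.

4.4727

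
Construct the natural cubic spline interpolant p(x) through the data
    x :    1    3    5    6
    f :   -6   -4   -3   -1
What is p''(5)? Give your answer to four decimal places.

1.7727

With σ_i denoting the second derivative at x_i, h_i = 2, 2, 1, and Δ_i = (y_(i+1) − y_i)/h_i = 1, 1/2, 2:
  2·σ_0 + 8·σ_1 + 2·σ_2 = 6(Δ_1 - Δ_0) = -3
  2·σ_1 + 6·σ_2 + 1·σ_3 = 6(Δ_2 - Δ_1) = 9
Natural end conditions: σ_0 = σ_3 = 0.
Solving the tridiagonal system: σ_0 = 0, σ_1 = -9/11, σ_2 = 39/22, σ_3 = 0.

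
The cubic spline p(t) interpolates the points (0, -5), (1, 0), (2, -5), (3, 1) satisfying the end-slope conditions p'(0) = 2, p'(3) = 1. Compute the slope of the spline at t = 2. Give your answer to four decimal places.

0.6667

Put M_i = p'' at the i-th knot. Here h = (1, 1, 1) and Δ = (5, -5, 6), so the interior equations h_(i-1)·M_(i-1) + 2(h_(i-1)+h_i)·M_i + h_i·M_(i+1) = 6(Δ_i − Δ_(i-1)) read
  1·M_0 + 4·M_1 + 1·M_2 = 6(Δ_1 - Δ_0) = -60
  1·M_1 + 4·M_2 + 1·M_3 = 6(Δ_2 - Δ_1) = 66
Clamped end conditions give two more equations: 2h_0·M_0 + h_0·M_1 = 6(Δ_0 - p'(0)) = 18 and h_2·M_2 + 2h_2·M_3 = 6(p'(3) - Δ_2) = -30.
Solving the tridiagonal system: M_0 = 70/3, M_1 = -86/3, M_2 = 94/3, M_3 = -92/3.
On [2, 3], p'(t) = b_2 + 2c_2·(t - 2) + 3d_2·(t - 2)² with b_2 = Δ_2 - h_2(2M_2 + M_3)/6 = 2/3, c_2 = M_2/2 = 47/3, d_2 = (M_3 - M_2)/(6h_2) = -31/3. So p'(2) = 2/3.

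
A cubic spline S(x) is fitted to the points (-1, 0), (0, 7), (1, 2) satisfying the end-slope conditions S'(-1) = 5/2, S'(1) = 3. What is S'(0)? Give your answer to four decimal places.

Let σ_i = S''(x_i). Step sizes h_i = 1, 1; slopes of the chords Δ_i = (y_(i+1) - y_i)/h_i = 7, -5.
  1·σ_0 + 4·σ_1 + 1·σ_2 = 6(Δ_1 - Δ_0) = -72
Clamped end conditions give two more equations: 2h_0·σ_0 + h_0·σ_1 = 6(Δ_0 - S'(-1)) = 27 and h_1·σ_1 + 2h_1·σ_2 = 6(S'(1) - Δ_1) = 48.
Forward elimination and back-substitution give σ_0 = 127/4, σ_1 = -73/2, σ_2 = 169/4.
On [0, 1], S'(x) = b_1 + 2c_1·x + 3d_1·x² with b_1 = Δ_1 - h_1(2σ_1 + σ_2)/6 = 1/8, c_1 = σ_1/2 = -73/4, d_1 = (σ_2 - σ_1)/(6h_1) = 105/8. So S'(0) = 1/8.

0.1250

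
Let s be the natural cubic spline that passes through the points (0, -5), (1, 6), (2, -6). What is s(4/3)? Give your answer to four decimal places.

4.1296

Write M_i for s''(x_i). With h_i = 1, 1 and divided differences Δ_i = 11, -12, the continuity of s' gives the tridiagonal system
  1·M_0 + 4·M_1 + 1·M_2 = 6(Δ_1 - Δ_0) = -138
Natural end conditions: M_0 = M_2 = 0.
Solving: M_0 = 0, M_1 = -69/2, M_2 = 0.
On [1, 2], s(x) = 6 - 1/2·(x - 1) - 69/4·(x - 1)² + 23/4·(x - 1)³.
With (x - 1) = 1/3: s(4/3) = 223/54.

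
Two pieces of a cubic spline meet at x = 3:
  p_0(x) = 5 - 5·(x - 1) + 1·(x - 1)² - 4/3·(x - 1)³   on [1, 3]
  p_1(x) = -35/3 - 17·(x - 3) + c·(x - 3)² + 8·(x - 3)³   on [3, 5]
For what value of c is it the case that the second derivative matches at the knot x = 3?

p_0''(x) = 2 - 8·(x - 1), so p_0''(3) = -14. On the right, p_1''(3) = 2c, so c = -7.

-7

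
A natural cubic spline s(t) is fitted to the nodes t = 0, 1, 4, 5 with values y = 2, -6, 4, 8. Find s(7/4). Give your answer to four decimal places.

Write M_i for s''(x_i). With h_i = 1, 3, 1 and divided differences Δ_i = -8, 10/3, 4, the continuity of s' gives the tridiagonal system
  1·M_0 + 8·M_1 + 3·M_2 = 6(Δ_1 - Δ_0) = 68
  3·M_1 + 8·M_2 + 1·M_3 = 6(Δ_2 - Δ_1) = 4
Natural end conditions: M_0 = M_3 = 0.
Forward elimination and back-substitution give M_0 = 0, M_1 = 532/55, M_2 = -172/55, M_3 = 0.
On [1, 4], s(t) = -6 - 788/165·(t - 1) + 266/55·(t - 1)² - 32/45·(t - 1)³.
With (t - 1) = 3/4: s(7/4) = -3151/440.

-7.1614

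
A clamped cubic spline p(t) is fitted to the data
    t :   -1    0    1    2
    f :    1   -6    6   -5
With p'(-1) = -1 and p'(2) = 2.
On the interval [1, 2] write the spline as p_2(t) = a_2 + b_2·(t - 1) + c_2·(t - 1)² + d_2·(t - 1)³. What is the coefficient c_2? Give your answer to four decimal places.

Let M_i = p''(x_i). Step sizes h_i = 1, 1, 1; slopes of the chords Δ_i = (y_(i+1) - y_i)/h_i = -7, 12, -11.
  1·M_0 + 4·M_1 + 1·M_2 = 6(Δ_1 - Δ_0) = 114
  1·M_1 + 4·M_2 + 1·M_3 = 6(Δ_2 - Δ_1) = -138
Clamped end conditions give two more equations: 2h_0·M_0 + h_0·M_1 = 6(Δ_0 - p'(-1)) = -36 and h_2·M_2 + 2h_2·M_3 = 6(p'(2) - Δ_2) = 78.
Solving the tridiagonal system: M_0 = -232/5, M_1 = 284/5, M_2 = -334/5, M_3 = 362/5.
On [1, 2], with p_2(t) = a_2 + b_2·(t - 1) + c_2·(t - 1)² + d_2·(t - 1)³: c_2 = M_2/2 = -167/5, d_2 = (M_3 - M_2)/(6h_2) = 116/5, b_2 = Δ_2 - h_2(2M_2 + M_3)/6 = -4/5.

-33.4000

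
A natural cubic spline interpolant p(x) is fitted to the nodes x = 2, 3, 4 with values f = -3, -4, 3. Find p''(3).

12

With M_i denoting the second derivative at x_i, h_i = 1, 1, and Δ_i = (y_(i+1) − y_i)/h_i = -1, 7:
  1·M_0 + 4·M_1 + 1·M_2 = 6(Δ_1 - Δ_0) = 48
Natural end conditions: M_0 = M_2 = 0.
Solving the tridiagonal system: M_0 = 0, M_1 = 12, M_2 = 0.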